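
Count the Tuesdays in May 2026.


May 2026 has 31 days
Anchor: Jan 1, 2026. With p = 2026 - 1 = 2025: (p + p//4 - p//100 + p//400) mod 7 = (2025 + 506 - 20 + 5) mod 7 = 2516 mod 7 = 3 -> Thursday (Mon=0 ... Sun=6)
Days before May (Jan-Apr): 120; May 1 index = (3 + 120) mod 7 = 4 -> Friday
First Tuesday is May 5
Tuesdays: 5, 12, 19, 26

4 Tuesdays


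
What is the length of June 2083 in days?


June 2083

30 days


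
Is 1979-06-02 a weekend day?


Anchor: Jan 1, 1979. With p = 1979 - 1 = 1978: (p + p//4 - p//100 + p//400) mod 7 = (1978 + 494 - 19 + 4) mod 7 = 2457 mod 7 = 0 -> Monday (Mon=0 ... Sun=6)
Day of year: 153; offset = 152
Weekday index = (0 + 152) mod 7 = 5 -> Saturday
Weekend days: Saturday, Sunday

Yes


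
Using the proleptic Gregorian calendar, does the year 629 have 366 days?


Gregorian leap year rule: divisible by 4, but not by 100, unless also by 400.
629 is not divisible by 4 -> not a leap year

No


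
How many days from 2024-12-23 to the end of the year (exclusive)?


Day of year: 358 of 366
Remaining = 366 - 358

8 days


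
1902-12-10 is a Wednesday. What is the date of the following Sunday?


Current: Wednesday
Target: Sunday
Days ahead: 4

Next Sunday: 1902-12-14


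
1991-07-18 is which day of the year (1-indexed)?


Date: July 18, 1991
Days in months 1 through 6: 181
Plus 18 days in July

Day of year: 199


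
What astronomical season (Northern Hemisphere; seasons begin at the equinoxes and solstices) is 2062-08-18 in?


Date: August 18
Astronomical Summer (approx.; exact equinox/solstice day varies by year): June 21 to September 21
August 18 falls within the Summer window

Summer


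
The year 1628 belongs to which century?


Century = (year - 1) // 100 + 1
= (1628 - 1) // 100 + 1
= 1627 // 100 + 1
= 16 + 1

17th century


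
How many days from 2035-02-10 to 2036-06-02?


From 2035-02-10 to 2036-06-02
2035-02-10: days before February = 31; day of year = 31 + 10 = 41
2036-06-02: days before June = 31 + 29 + 31 + 30 + 31 = 152 (2036 is a leap year); day of year = 152 + 2 = 154
Rest of 2035: 365 - 41 = 324
Total = 324 + 154 = 478

478 days


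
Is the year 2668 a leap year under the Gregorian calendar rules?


Gregorian leap year rule: divisible by 4, but not by 100, unless also by 400.
2668 is divisible by 4 but not 100 -> leap year

Yes


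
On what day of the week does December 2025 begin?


Target: December 1, 2025
Anchor: Jan 1, 2025. With p = 2025 - 1 = 2024: (p + p//4 - p//100 + p//400) mod 7 = (2024 + 506 - 20 + 5) mod 7 = 2515 mod 7 = 2 -> Wednesday (Mon=0 ... Sun=6)
Days before December (Jan-Nov): 334 days
Weekday index = (2 + 334) mod 7 = 0

Monday


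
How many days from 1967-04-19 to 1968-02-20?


From 1967-04-19 to 1968-02-20
1967-04-19: days before April = 31 + 28 + 31 = 90 (1967 is not a leap year); day of year = 90 + 19 = 109
1968-02-20: days before February = 31; day of year = 31 + 20 = 51
Rest of 1967: 365 - 109 = 256
Total = 256 + 51 = 307

307 days


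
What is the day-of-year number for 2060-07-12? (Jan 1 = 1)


Date: July 12, 2060
Days in months 1 through 6: 182
Plus 12 days in July

Day of year: 194


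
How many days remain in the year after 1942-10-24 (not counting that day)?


Day of year: 297 of 365
Remaining = 365 - 297

68 days


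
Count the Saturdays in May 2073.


May 2073 has 31 days
Anchor: Jan 1, 2073. With p = 2073 - 1 = 2072: (p + p//4 - p//100 + p//400) mod 7 = (2072 + 518 - 20 + 5) mod 7 = 2575 mod 7 = 6 -> Sunday (Mon=0 ... Sun=6)
Days before May (Jan-Apr): 120; May 1 index = (6 + 120) mod 7 = 0 -> Monday
First Saturday is May 6
Saturdays: 6, 13, 20, 27

4 Saturdays


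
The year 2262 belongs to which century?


Century = (year - 1) // 100 + 1
= (2262 - 1) // 100 + 1
= 2261 // 100 + 1
= 22 + 1

23rd century


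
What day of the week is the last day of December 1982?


December 1982 has 31 days
Anchor: Jan 1, 1982. With p = 1982 - 1 = 1981: (p + p//4 - p//100 + p//400) mod 7 = (1981 + 495 - 19 + 4) mod 7 = 2461 mod 7 = 4 -> Friday (Mon=0 ... Sun=6)
Days before December (Jan-Nov): 334; December 1 index = (4 + 334) mod 7 = 2 -> Wednesday
Last day offset: 31 - 1 = 30 days
Weekday index = (2 + 30) mod 7 = 4

Friday, December 31


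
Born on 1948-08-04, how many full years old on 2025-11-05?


Birth: 1948-08-04
Reference: 2025-11-05
Year difference: 2025 - 1948 = 77

77 years old


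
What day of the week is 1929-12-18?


Date: December 18, 1929
Anchor: Jan 1, 1929. With p = 1929 - 1 = 1928: (p + p//4 - p//100 + p//400) mod 7 = (1928 + 482 - 19 + 4) mod 7 = 2395 mod 7 = 1 -> Tuesday (Mon=0 ... Sun=6)
Days before December (Jan-Nov): 334; offset = 334 + 18 - 1 = 351
Weekday index = (1 + 351) mod 7 = 2

Day of the week: Wednesday


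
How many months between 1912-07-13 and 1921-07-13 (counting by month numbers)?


From July 1912 to July 1921
9 years * 12 = 108 months = 108

108 months


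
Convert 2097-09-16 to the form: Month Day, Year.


ISO 2097-09-16 parses as year=2097, month=09, day=16
Month 9 -> September

September 16, 2097


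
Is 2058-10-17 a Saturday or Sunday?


Anchor: Jan 1, 2058. With p = 2058 - 1 = 2057: (p + p//4 - p//100 + p//400) mod 7 = (2057 + 514 - 20 + 5) mod 7 = 2556 mod 7 = 1 -> Tuesday (Mon=0 ... Sun=6)
Day of year: 290; offset = 289
Weekday index = (1 + 289) mod 7 = 3 -> Thursday
Weekend days: Saturday, Sunday

No


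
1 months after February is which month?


February is month 2
2 + 1 = 3

March


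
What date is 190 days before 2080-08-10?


Start: 2080-08-10, subtract 190 days
Back 10 days from August 10 reaches July 31, 2080 -> 180 left
July 2080 has 31 days -> back to June 30, 2080 -> 149 left
June 2080 has 30 days -> back to May 31, 2080 -> 119 left
May 2080 has 31 days -> back to April 30, 2080 -> 88 left
April 2080 has 30 days -> back to March 31, 2080 -> 58 left
March 2080 has 31 days -> back to February 29, 2080 -> 27 left
February 2080: 29 - 27 = 2 -> lands on February 2

Result: 2080-02-02


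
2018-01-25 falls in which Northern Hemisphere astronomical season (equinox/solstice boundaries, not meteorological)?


Date: January 25
Astronomical Winter (approx.; exact equinox/solstice day varies by year): December 21 to March 19
January 25 falls within the Winter window

Winter


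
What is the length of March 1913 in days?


March 1913

31 days


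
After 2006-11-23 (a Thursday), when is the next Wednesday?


Current: Thursday
Target: Wednesday
Days ahead: 6

Next Wednesday: 2006-11-29


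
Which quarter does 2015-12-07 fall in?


Month: December (month 12)
Q1: Jan-Mar, Q2: Apr-Jun, Q3: Jul-Sep, Q4: Oct-Dec

Q4


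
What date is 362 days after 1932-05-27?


Start: 1932-05-27, add 362 days
May 1932 has 31 days: 31 - 27 = 4 days to May 31 -> 358 left
June 1932 has 30 days -> 328 left
July 1932 has 31 days -> 297 left
August 1932 has 31 days -> 266 left
September 1932 has 30 days -> 236 left
October 1932 has 31 days -> 205 left
November 1932 has 30 days -> 175 left
December 1932 has 31 days -> 144 left
January 1933 has 31 days -> 113 left
February 1933 has 28 days -> 85 left
March 1933 has 31 days -> 54 left
April 1933 has 30 days -> 24 left
May 1933: 24 <= 31 -> lands on May 24

Result: 1933-05-24


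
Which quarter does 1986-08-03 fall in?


Month: August (month 8)
Q1: Jan-Mar, Q2: Apr-Jun, Q3: Jul-Sep, Q4: Oct-Dec

Q3


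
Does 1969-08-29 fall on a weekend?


Anchor: Jan 1, 1969. With p = 1969 - 1 = 1968: (p + p//4 - p//100 + p//400) mod 7 = (1968 + 492 - 19 + 4) mod 7 = 2445 mod 7 = 2 -> Wednesday (Mon=0 ... Sun=6)
Day of year: 241; offset = 240
Weekday index = (2 + 240) mod 7 = 4 -> Friday
Weekend days: Saturday, Sunday

No


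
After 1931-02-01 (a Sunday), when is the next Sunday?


Current: Sunday
Target: Sunday
Days ahead: 7

Next Sunday: 1931-02-08


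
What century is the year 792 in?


Century = (year - 1) // 100 + 1
= (792 - 1) // 100 + 1
= 791 // 100 + 1
= 7 + 1

8th century


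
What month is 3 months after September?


September is month 9
9 + 3 = 12

December


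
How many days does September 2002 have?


September 2002

30 days


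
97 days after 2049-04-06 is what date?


Start: 2049-04-06, add 97 days
April 2049 has 30 days: 30 - 6 = 24 days to April 30 -> 73 left
May 2049 has 31 days -> 42 left
June 2049 has 30 days -> 12 left
July 2049: 12 <= 31 -> lands on July 12

Result: 2049-07-12


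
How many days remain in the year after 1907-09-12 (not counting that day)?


Day of year: 255 of 365
Remaining = 365 - 255

110 days


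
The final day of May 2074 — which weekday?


May 2074 has 31 days
Anchor: Jan 1, 2074. With p = 2074 - 1 = 2073: (p + p//4 - p//100 + p//400) mod 7 = (2073 + 518 - 20 + 5) mod 7 = 2576 mod 7 = 0 -> Monday (Mon=0 ... Sun=6)
Days before May (Jan-Apr): 120; May 1 index = (0 + 120) mod 7 = 1 -> Tuesday
Last day offset: 31 - 1 = 30 days
Weekday index = (1 + 30) mod 7 = 3

Thursday, May 31


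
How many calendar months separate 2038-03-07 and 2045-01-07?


From March 2038 to January 2045
7 years * 12 = 84 months, minus 2 months = 82

82 months


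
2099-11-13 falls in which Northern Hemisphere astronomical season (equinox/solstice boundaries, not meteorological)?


Date: November 13
Astronomical Autumn (approx.; exact equinox/solstice day varies by year): September 22 to December 20
November 13 falls within the Autumn window

Autumn


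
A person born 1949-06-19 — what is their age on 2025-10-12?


Birth: 1949-06-19
Reference: 2025-10-12
Year difference: 2025 - 1949 = 76

76 years old


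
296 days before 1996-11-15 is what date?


Start: 1996-11-15, subtract 296 days
Back 15 days from November 15 reaches October 31, 1996 -> 281 left
October 1996 has 31 days -> back to September 30, 1996 -> 250 left
September 1996 has 30 days -> back to August 31, 1996 -> 220 left
August 1996 has 31 days -> back to July 31, 1996 -> 189 left
July 1996 has 31 days -> back to June 30, 1996 -> 158 left
June 1996 has 30 days -> back to May 31, 1996 -> 128 left
May 1996 has 31 days -> back to April 30, 1996 -> 97 left
April 1996 has 30 days -> back to March 31, 1996 -> 67 left
March 1996 has 31 days -> back to February 29, 1996 -> 36 left
February 1996 has 29 days -> back to January 31, 1996 -> 7 left
January 1996: 31 - 7 = 24 -> lands on January 24

Result: 1996-01-24


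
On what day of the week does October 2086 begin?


Target: October 1, 2086
Anchor: Jan 1, 2086. With p = 2086 - 1 = 2085: (p + p//4 - p//100 + p//400) mod 7 = (2085 + 521 - 20 + 5) mod 7 = 2591 mod 7 = 1 -> Tuesday (Mon=0 ... Sun=6)
Days before October (Jan-Sep): 273 days
Weekday index = (1 + 273) mod 7 = 1

Tuesday


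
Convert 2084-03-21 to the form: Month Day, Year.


ISO 2084-03-21 parses as year=2084, month=03, day=21
Month 3 -> March

March 21, 2084


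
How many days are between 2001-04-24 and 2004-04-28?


From 2001-04-24 to 2004-04-28
2001-04-24: days before April = 31 + 28 + 31 = 90 (2001 is not a leap year); day of year = 90 + 24 = 114
2004-04-28: days before April = 31 + 29 + 31 = 91 (2004 is a leap year); day of year = 91 + 28 = 119
Rest of 2001: 365 - 114 = 251
Full years 2002 (365), 2003 (365): 730
Total = 251 + 730 + 119 = 1100

1100 days


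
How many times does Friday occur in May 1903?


May 1903 has 31 days
Anchor: Jan 1, 1903. With p = 1903 - 1 = 1902: (p + p//4 - p//100 + p//400) mod 7 = (1902 + 475 - 19 + 4) mod 7 = 2362 mod 7 = 3 -> Thursday (Mon=0 ... Sun=6)
Days before May (Jan-Apr): 120; May 1 index = (3 + 120) mod 7 = 4 -> Friday
First Friday is May 1
Fridays: 1, 8, 15, 22, 29

5 Fridays


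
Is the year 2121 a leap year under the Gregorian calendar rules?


Gregorian leap year rule: divisible by 4, but not by 100, unless also by 400.
2121 is not divisible by 4 -> not a leap year

No


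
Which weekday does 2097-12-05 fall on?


Date: December 5, 2097
Anchor: Jan 1, 2097. With p = 2097 - 1 = 2096: (p + p//4 - p//100 + p//400) mod 7 = (2096 + 524 - 20 + 5) mod 7 = 2605 mod 7 = 1 -> Tuesday (Mon=0 ... Sun=6)
Days before December (Jan-Nov): 334; offset = 334 + 5 - 1 = 338
Weekday index = (1 + 338) mod 7 = 3

Day of the week: Thursday


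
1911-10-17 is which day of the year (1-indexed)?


Date: October 17, 1911
Days in months 1 through 9: 273
Plus 17 days in October

Day of year: 290


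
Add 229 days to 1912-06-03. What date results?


Start: 1912-06-03, add 229 days
June 1912 has 30 days: 30 - 3 = 27 days to June 30 -> 202 left
July 1912 has 31 days -> 171 left
August 1912 has 31 days -> 140 left
September 1912 has 30 days -> 110 left
October 1912 has 31 days -> 79 left
November 1912 has 30 days -> 49 left
December 1912 has 31 days -> 18 left
January 1913: 18 <= 31 -> lands on January 18

Result: 1913-01-18


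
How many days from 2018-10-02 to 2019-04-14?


From 2018-10-02 to 2019-04-14
2018-10-02: days before October = 31 + 28 + 31 + 30 + 31 + 30 + 31 + 31 + 30 = 273 (2018 is not a leap year); day of year = 273 + 2 = 275
2019-04-14: days before April = 31 + 28 + 31 = 90 (2019 is not a leap year); day of year = 90 + 14 = 104
Rest of 2018: 365 - 275 = 90
Total = 90 + 104 = 194

194 days


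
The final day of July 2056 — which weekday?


July 2056 has 31 days
Anchor: Jan 1, 2056. With p = 2056 - 1 = 2055: (p + p//4 - p//100 + p//400) mod 7 = (2055 + 513 - 20 + 5) mod 7 = 2553 mod 7 = 5 -> Saturday (Mon=0 ... Sun=6)
Days before July (Jan-Jun): 182; July 1 index = (5 + 182) mod 7 = 5 -> Saturday
Last day offset: 31 - 1 = 30 days
Weekday index = (5 + 30) mod 7 = 0

Monday, July 31


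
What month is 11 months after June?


June is month 6
6 + 11 = 17; wrap: 17 - 12 = 5

May


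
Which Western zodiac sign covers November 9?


Date: November 9
Conventional tropical zodiac dates: Scorpio from October 23 onward; Sagittarius starts November 22
November 9 falls within the Scorpio range

Scorpio


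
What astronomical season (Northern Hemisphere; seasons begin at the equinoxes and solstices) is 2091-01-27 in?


Date: January 27
Astronomical Winter (approx.; exact equinox/solstice day varies by year): December 21 to March 19
January 27 falls within the Winter window

Winter


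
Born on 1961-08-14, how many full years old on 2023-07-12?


Birth: 1961-08-14
Reference: 2023-07-12
Year difference: 2023 - 1961 = 62
Birthday not yet reached in 2023, subtract 1

61 years old


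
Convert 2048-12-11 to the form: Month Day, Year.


ISO 2048-12-11 parses as year=2048, month=12, day=11
Month 12 -> December

December 11, 2048


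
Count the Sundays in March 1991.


March 1991 has 31 days
Anchor: Jan 1, 1991. With p = 1991 - 1 = 1990: (p + p//4 - p//100 + p//400) mod 7 = (1990 + 497 - 19 + 4) mod 7 = 2472 mod 7 = 1 -> Tuesday (Mon=0 ... Sun=6)
Days before March (Jan-Feb): 59; March 1 index = (1 + 59) mod 7 = 4 -> Friday
First Sunday is March 3
Sundays: 3, 10, 17, 24, 31

5 Sundays


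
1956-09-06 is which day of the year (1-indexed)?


Date: September 6, 1956
Days in months 1 through 8: 244
Plus 6 days in September

Day of year: 250


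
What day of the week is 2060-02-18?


Date: February 18, 2060
Anchor: Jan 1, 2060. With p = 2060 - 1 = 2059: (p + p//4 - p//100 + p//400) mod 7 = (2059 + 514 - 20 + 5) mod 7 = 2558 mod 7 = 3 -> Thursday (Mon=0 ... Sun=6)
Days before February (Jan): 31; offset = 31 + 18 - 1 = 48
Weekday index = (3 + 48) mod 7 = 2

Day of the week: Wednesday


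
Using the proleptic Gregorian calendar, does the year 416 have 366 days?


Gregorian leap year rule: divisible by 4, but not by 100, unless also by 400.
416 is divisible by 4 but not 100 -> leap year

Yes


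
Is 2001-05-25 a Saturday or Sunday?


Anchor: Jan 1, 2001. With p = 2001 - 1 = 2000: (p + p//4 - p//100 + p//400) mod 7 = (2000 + 500 - 20 + 5) mod 7 = 2485 mod 7 = 0 -> Monday (Mon=0 ... Sun=6)
Day of year: 145; offset = 144
Weekday index = (0 + 144) mod 7 = 4 -> Friday
Weekend days: Saturday, Sunday

No


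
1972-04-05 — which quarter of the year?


Month: April (month 4)
Q1: Jan-Mar, Q2: Apr-Jun, Q3: Jul-Sep, Q4: Oct-Dec

Q2


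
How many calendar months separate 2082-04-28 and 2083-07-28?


From April 2082 to July 2083
1 year * 12 = 12 months, plus 3 months = 15

15 months


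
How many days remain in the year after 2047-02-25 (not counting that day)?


Day of year: 56 of 365
Remaining = 365 - 56

309 days


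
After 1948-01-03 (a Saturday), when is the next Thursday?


Current: Saturday
Target: Thursday
Days ahead: 5

Next Thursday: 1948-01-08


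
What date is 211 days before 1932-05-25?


Start: 1932-05-25, subtract 211 days
Back 25 days from May 25 reaches April 30, 1932 -> 186 left
April 1932 has 30 days -> back to March 31, 1932 -> 156 left
March 1932 has 31 days -> back to February 29, 1932 -> 125 left
February 1932 has 29 days -> back to January 31, 1932 -> 96 left
January 1932 has 31 days -> back to December 31, 1931 -> 65 left
December 1931 has 31 days -> back to November 30, 1931 -> 34 left
November 1931 has 30 days -> back to October 31, 1931 -> 4 left
October 1931: 31 - 4 = 27 -> lands on October 27

Result: 1931-10-27


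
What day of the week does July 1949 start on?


Target: July 1, 1949
Anchor: Jan 1, 1949. With p = 1949 - 1 = 1948: (p + p//4 - p//100 + p//400) mod 7 = (1948 + 487 - 19 + 4) mod 7 = 2420 mod 7 = 5 -> Saturday (Mon=0 ... Sun=6)
Days before July (Jan-Jun): 181 days
Weekday index = (5 + 181) mod 7 = 4

Friday


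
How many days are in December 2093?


December 2093

31 days


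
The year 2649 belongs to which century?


Century = (year - 1) // 100 + 1
= (2649 - 1) // 100 + 1
= 2648 // 100 + 1
= 26 + 1

27th century


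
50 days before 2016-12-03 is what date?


Start: 2016-12-03, subtract 50 days
Back 3 days from December 3 reaches November 30, 2016 -> 47 left
November 2016 has 30 days -> back to October 31, 2016 -> 17 left
October 2016: 31 - 17 = 14 -> lands on October 14

Result: 2016-10-14


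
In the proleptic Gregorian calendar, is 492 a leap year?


Gregorian leap year rule: divisible by 4, but not by 100, unless also by 400.
492 is divisible by 4 but not 100 -> leap year

Yes


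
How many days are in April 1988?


April 1988

30 days


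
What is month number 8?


Month 8 of 12

August


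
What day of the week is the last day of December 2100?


December 2100 has 31 days
Anchor: Jan 1, 2100. With p = 2100 - 1 = 2099: (p + p//4 - p//100 + p//400) mod 7 = (2099 + 524 - 20 + 5) mod 7 = 2608 mod 7 = 4 -> Friday (Mon=0 ... Sun=6)
Days before December (Jan-Nov): 334; December 1 index = (4 + 334) mod 7 = 2 -> Wednesday
Last day offset: 31 - 1 = 30 days
Weekday index = (2 + 30) mod 7 = 4

Friday, December 31


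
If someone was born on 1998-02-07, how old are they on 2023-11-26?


Birth: 1998-02-07
Reference: 2023-11-26
Year difference: 2023 - 1998 = 25

25 years old


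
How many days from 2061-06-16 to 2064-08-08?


From 2061-06-16 to 2064-08-08
2061-06-16: days before June = 31 + 28 + 31 + 30 + 31 = 151 (2061 is not a leap year); day of year = 151 + 16 = 167
2064-08-08: days before August = 31 + 29 + 31 + 30 + 31 + 30 + 31 = 213 (2064 is a leap year); day of year = 213 + 8 = 221
Rest of 2061: 365 - 167 = 198
Full years 2062 (365), 2063 (365): 730
Total = 198 + 730 + 221 = 1149

1149 days


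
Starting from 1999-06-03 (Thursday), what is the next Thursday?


Current: Thursday
Target: Thursday
Days ahead: 7

Next Thursday: 1999-06-10


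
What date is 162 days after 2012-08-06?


Start: 2012-08-06, add 162 days
August 2012 has 31 days: 31 - 6 = 25 days to August 31 -> 137 left
September 2012 has 30 days -> 107 left
October 2012 has 31 days -> 76 left
November 2012 has 30 days -> 46 left
December 2012 has 31 days -> 15 left
January 2013: 15 <= 31 -> lands on January 15

Result: 2013-01-15


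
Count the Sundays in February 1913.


February 1913 has 28 days
Anchor: Jan 1, 1913. With p = 1913 - 1 = 1912: (p + p//4 - p//100 + p//400) mod 7 = (1912 + 478 - 19 + 4) mod 7 = 2375 mod 7 = 2 -> Wednesday (Mon=0 ... Sun=6)
Days before February (Jan): 31; February 1 index = (2 + 31) mod 7 = 5 -> Saturday
First Sunday is February 2
Sundays: 2, 9, 16, 23

4 Sundays


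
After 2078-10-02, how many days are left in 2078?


Day of year: 275 of 365
Remaining = 365 - 275

90 days


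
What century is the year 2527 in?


Century = (year - 1) // 100 + 1
= (2527 - 1) // 100 + 1
= 2526 // 100 + 1
= 25 + 1

26th century


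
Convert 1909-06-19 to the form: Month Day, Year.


ISO 1909-06-19 parses as year=1909, month=06, day=19
Month 6 -> June

June 19, 1909


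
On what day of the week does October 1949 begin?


Target: October 1, 1949
Anchor: Jan 1, 1949. With p = 1949 - 1 = 1948: (p + p//4 - p//100 + p//400) mod 7 = (1948 + 487 - 19 + 4) mod 7 = 2420 mod 7 = 5 -> Saturday (Mon=0 ... Sun=6)
Days before October (Jan-Sep): 273 days
Weekday index = (5 + 273) mod 7 = 5

Saturday


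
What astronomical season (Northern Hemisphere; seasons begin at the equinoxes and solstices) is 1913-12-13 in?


Date: December 13
Astronomical Autumn (approx.; exact equinox/solstice day varies by year): September 22 to December 20
December 13 falls within the Autumn window

Autumn


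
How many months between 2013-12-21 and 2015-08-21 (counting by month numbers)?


From December 2013 to August 2015
2 years * 12 = 24 months, minus 4 months = 20

20 months


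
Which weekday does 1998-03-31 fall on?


Date: March 31, 1998
Anchor: Jan 1, 1998. With p = 1998 - 1 = 1997: (p + p//4 - p//100 + p//400) mod 7 = (1997 + 499 - 19 + 4) mod 7 = 2481 mod 7 = 3 -> Thursday (Mon=0 ... Sun=6)
Days before March (Jan-Feb): 59; offset = 59 + 31 - 1 = 89
Weekday index = (3 + 89) mod 7 = 1

Day of the week: Tuesday


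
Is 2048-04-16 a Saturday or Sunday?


Anchor: Jan 1, 2048. With p = 2048 - 1 = 2047: (p + p//4 - p//100 + p//400) mod 7 = (2047 + 511 - 20 + 5) mod 7 = 2543 mod 7 = 2 -> Wednesday (Mon=0 ... Sun=6)
Day of year: 107; offset = 106
Weekday index = (2 + 106) mod 7 = 3 -> Thursday
Weekend days: Saturday, Sunday

No


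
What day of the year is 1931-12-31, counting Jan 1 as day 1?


Date: December 31, 1931
Days in months 1 through 11: 334
Plus 31 days in December

Day of year: 365


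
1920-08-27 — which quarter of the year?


Month: August (month 8)
Q1: Jan-Mar, Q2: Apr-Jun, Q3: Jul-Sep, Q4: Oct-Dec

Q3


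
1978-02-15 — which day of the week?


Date: February 15, 1978
Anchor: Jan 1, 1978. With p = 1978 - 1 = 1977: (p + p//4 - p//100 + p//400) mod 7 = (1977 + 494 - 19 + 4) mod 7 = 2456 mod 7 = 6 -> Sunday (Mon=0 ... Sun=6)
Days before February (Jan): 31; offset = 31 + 15 - 1 = 45
Weekday index = (6 + 45) mod 7 = 2

Day of the week: Wednesday


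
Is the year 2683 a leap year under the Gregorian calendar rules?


Gregorian leap year rule: divisible by 4, but not by 100, unless also by 400.
2683 is not divisible by 4 -> not a leap year

No


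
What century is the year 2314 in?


Century = (year - 1) // 100 + 1
= (2314 - 1) // 100 + 1
= 2313 // 100 + 1
= 23 + 1

24th century


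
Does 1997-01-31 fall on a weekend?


Anchor: Jan 1, 1997. With p = 1997 - 1 = 1996: (p + p//4 - p//100 + p//400) mod 7 = (1996 + 499 - 19 + 4) mod 7 = 2480 mod 7 = 2 -> Wednesday (Mon=0 ... Sun=6)
Day of year: 31; offset = 30
Weekday index = (2 + 30) mod 7 = 4 -> Friday
Weekend days: Saturday, Sunday

No


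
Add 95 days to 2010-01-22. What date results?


Start: 2010-01-22, add 95 days
January 2010 has 31 days: 31 - 22 = 9 days to January 31 -> 86 left
February 2010 has 28 days -> 58 left
March 2010 has 31 days -> 27 left
April 2010: 27 <= 30 -> lands on April 27

Result: 2010-04-27


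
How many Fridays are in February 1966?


February 1966 has 28 days
Anchor: Jan 1, 1966. With p = 1966 - 1 = 1965: (p + p//4 - p//100 + p//400) mod 7 = (1965 + 491 - 19 + 4) mod 7 = 2441 mod 7 = 5 -> Saturday (Mon=0 ... Sun=6)
Days before February (Jan): 31; February 1 index = (5 + 31) mod 7 = 1 -> Tuesday
First Friday is February 4
Fridays: 4, 11, 18, 25

4 Fridays


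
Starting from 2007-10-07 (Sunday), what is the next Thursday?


Current: Sunday
Target: Thursday
Days ahead: 4

Next Thursday: 2007-10-11


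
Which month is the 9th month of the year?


Month 9 of 12

September


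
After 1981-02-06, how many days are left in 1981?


Day of year: 37 of 365
Remaining = 365 - 37

328 days


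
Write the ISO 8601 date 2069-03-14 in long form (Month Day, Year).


ISO 2069-03-14 parses as year=2069, month=03, day=14
Month 3 -> March

March 14, 2069


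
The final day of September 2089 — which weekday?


September 2089 has 30 days
Anchor: Jan 1, 2089. With p = 2089 - 1 = 2088: (p + p//4 - p//100 + p//400) mod 7 = (2088 + 522 - 20 + 5) mod 7 = 2595 mod 7 = 5 -> Saturday (Mon=0 ... Sun=6)
Days before September (Jan-Aug): 243; September 1 index = (5 + 243) mod 7 = 3 -> Thursday
Last day offset: 30 - 1 = 29 days
Weekday index = (3 + 29) mod 7 = 4

Friday, September 30


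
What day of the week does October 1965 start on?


Target: October 1, 1965
Anchor: Jan 1, 1965. With p = 1965 - 1 = 1964: (p + p//4 - p//100 + p//400) mod 7 = (1964 + 491 - 19 + 4) mod 7 = 2440 mod 7 = 4 -> Friday (Mon=0 ... Sun=6)
Days before October (Jan-Sep): 273 days
Weekday index = (4 + 273) mod 7 = 4

Friday


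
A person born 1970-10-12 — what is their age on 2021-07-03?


Birth: 1970-10-12
Reference: 2021-07-03
Year difference: 2021 - 1970 = 51
Birthday not yet reached in 2021, subtract 1

50 years old


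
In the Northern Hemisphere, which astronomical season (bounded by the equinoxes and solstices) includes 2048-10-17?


Date: October 17
Astronomical Autumn (approx.; exact equinox/solstice day varies by year): September 22 to December 20
October 17 falls within the Autumn window

Autumn


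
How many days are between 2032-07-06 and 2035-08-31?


From 2032-07-06 to 2035-08-31
2032-07-06: days before July = 31 + 29 + 31 + 30 + 31 + 30 = 182 (2032 is a leap year); day of year = 182 + 6 = 188
2035-08-31: days before August = 31 + 28 + 31 + 30 + 31 + 30 + 31 = 212 (2035 is not a leap year); day of year = 212 + 31 = 243
Rest of 2032: 366 - 188 = 178
Full years 2033 (365), 2034 (365): 730
Total = 178 + 730 + 243 = 1151

1151 days


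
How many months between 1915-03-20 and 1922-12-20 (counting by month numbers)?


From March 1915 to December 1922
7 years * 12 = 84 months, plus 9 months = 93

93 months


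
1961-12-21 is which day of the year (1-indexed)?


Date: December 21, 1961
Days in months 1 through 11: 334
Plus 21 days in December

Day of year: 355


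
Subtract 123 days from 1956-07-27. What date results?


Start: 1956-07-27, subtract 123 days
Back 27 days from July 27 reaches June 30, 1956 -> 96 left
June 1956 has 30 days -> back to May 31, 1956 -> 66 left
May 1956 has 31 days -> back to April 30, 1956 -> 35 left
April 1956 has 30 days -> back to March 31, 1956 -> 5 left
March 1956: 31 - 5 = 26 -> lands on March 26

Result: 1956-03-26


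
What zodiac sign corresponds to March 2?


Date: March 2
Conventional tropical zodiac dates: Pisces from February 19 onward; Aries starts March 21
March 2 falls within the Pisces range

Pisces


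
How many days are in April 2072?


April 2072

30 days


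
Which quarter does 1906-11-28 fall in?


Month: November (month 11)
Q1: Jan-Mar, Q2: Apr-Jun, Q3: Jul-Sep, Q4: Oct-Dec

Q4


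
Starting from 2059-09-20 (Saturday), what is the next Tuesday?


Current: Saturday
Target: Tuesday
Days ahead: 3

Next Tuesday: 2059-09-23


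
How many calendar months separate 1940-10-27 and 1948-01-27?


From October 1940 to January 1948
8 years * 12 = 96 months, minus 9 months = 87

87 months


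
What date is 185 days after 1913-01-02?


Start: 1913-01-02, add 185 days
January 1913 has 31 days: 31 - 2 = 29 days to January 31 -> 156 left
February 1913 has 28 days -> 128 left
March 1913 has 31 days -> 97 left
April 1913 has 30 days -> 67 left
May 1913 has 31 days -> 36 left
June 1913 has 30 days -> 6 left
July 1913: 6 <= 31 -> lands on July 6

Result: 1913-07-06


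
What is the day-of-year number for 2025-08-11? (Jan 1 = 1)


Date: August 11, 2025
Days in months 1 through 7: 212
Plus 11 days in August

Day of year: 223


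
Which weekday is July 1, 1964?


Target: July 1, 1964
Anchor: Jan 1, 1964. With p = 1964 - 1 = 1963: (p + p//4 - p//100 + p//400) mod 7 = (1963 + 490 - 19 + 4) mod 7 = 2438 mod 7 = 2 -> Wednesday (Mon=0 ... Sun=6)
Days before July (Jan-Jun): 182 days
Weekday index = (2 + 182) mod 7 = 2

Wednesday


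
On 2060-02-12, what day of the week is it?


Date: February 12, 2060
Anchor: Jan 1, 2060. With p = 2060 - 1 = 2059: (p + p//4 - p//100 + p//400) mod 7 = (2059 + 514 - 20 + 5) mod 7 = 2558 mod 7 = 3 -> Thursday (Mon=0 ... Sun=6)
Days before February (Jan): 31; offset = 31 + 12 - 1 = 42
Weekday index = (3 + 42) mod 7 = 3

Day of the week: Thursday


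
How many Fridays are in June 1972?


June 1972 has 30 days
Anchor: Jan 1, 1972. With p = 1972 - 1 = 1971: (p + p//4 - p//100 + p//400) mod 7 = (1971 + 492 - 19 + 4) mod 7 = 2448 mod 7 = 5 -> Saturday (Mon=0 ... Sun=6)
Days before June (Jan-May): 152; June 1 index = (5 + 152) mod 7 = 3 -> Thursday
First Friday is June 2
Fridays: 2, 9, 16, 23, 30

5 Fridays


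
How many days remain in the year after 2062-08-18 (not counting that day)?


Day of year: 230 of 365
Remaining = 365 - 230

135 days


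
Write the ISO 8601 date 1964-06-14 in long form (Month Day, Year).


ISO 1964-06-14 parses as year=1964, month=06, day=14
Month 6 -> June

June 14, 1964


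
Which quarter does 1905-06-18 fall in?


Month: June (month 6)
Q1: Jan-Mar, Q2: Apr-Jun, Q3: Jul-Sep, Q4: Oct-Dec

Q2


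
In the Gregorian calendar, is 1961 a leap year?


Gregorian leap year rule: divisible by 4, but not by 100, unless also by 400.
1961 is not divisible by 4 -> not a leap year

No


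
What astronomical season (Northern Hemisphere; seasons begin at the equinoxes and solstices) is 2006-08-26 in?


Date: August 26
Astronomical Summer (approx.; exact equinox/solstice day varies by year): June 21 to September 21
August 26 falls within the Summer window

Summer


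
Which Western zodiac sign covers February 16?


Date: February 16
Conventional tropical zodiac dates: Aquarius from January 20 onward; Pisces starts February 19
February 16 falls within the Aquarius range

Aquarius


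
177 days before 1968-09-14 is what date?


Start: 1968-09-14, subtract 177 days
Back 14 days from September 14 reaches August 31, 1968 -> 163 left
August 1968 has 31 days -> back to July 31, 1968 -> 132 left
July 1968 has 31 days -> back to June 30, 1968 -> 101 left
June 1968 has 30 days -> back to May 31, 1968 -> 71 left
May 1968 has 31 days -> back to April 30, 1968 -> 40 left
April 1968 has 30 days -> back to March 31, 1968 -> 10 left
March 1968: 31 - 10 = 21 -> lands on March 21

Result: 1968-03-21


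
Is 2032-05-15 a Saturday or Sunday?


Anchor: Jan 1, 2032. With p = 2032 - 1 = 2031: (p + p//4 - p//100 + p//400) mod 7 = (2031 + 507 - 20 + 5) mod 7 = 2523 mod 7 = 3 -> Thursday (Mon=0 ... Sun=6)
Day of year: 136; offset = 135
Weekday index = (3 + 135) mod 7 = 5 -> Saturday
Weekend days: Saturday, Sunday

Yes


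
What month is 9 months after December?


December is month 12
12 + 9 = 21; wrap: 21 - 12 = 9

September


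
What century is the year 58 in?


Century = (year - 1) // 100 + 1
= (58 - 1) // 100 + 1
= 57 // 100 + 1
= 0 + 1

1st century


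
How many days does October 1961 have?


October 1961

31 days


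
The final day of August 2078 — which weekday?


August 2078 has 31 days
Anchor: Jan 1, 2078. With p = 2078 - 1 = 2077: (p + p//4 - p//100 + p//400) mod 7 = (2077 + 519 - 20 + 5) mod 7 = 2581 mod 7 = 5 -> Saturday (Mon=0 ... Sun=6)
Days before August (Jan-Jul): 212; August 1 index = (5 + 212) mod 7 = 0 -> Monday
Last day offset: 31 - 1 = 30 days
Weekday index = (0 + 30) mod 7 = 2

Wednesday, August 31


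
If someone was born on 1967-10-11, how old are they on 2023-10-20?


Birth: 1967-10-11
Reference: 2023-10-20
Year difference: 2023 - 1967 = 56

56 years old


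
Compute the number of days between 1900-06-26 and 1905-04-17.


From 1900-06-26 to 1905-04-17
1900-06-26: days before June = 31 + 28 + 31 + 30 + 31 = 151 (1900 is not a leap year); day of year = 151 + 26 = 177
1905-04-17: days before April = 31 + 28 + 31 = 90 (1905 is not a leap year); day of year = 90 + 17 = 107
Rest of 1900: 365 - 177 = 188
Full years 1901 (365), 1902 (365), 1903 (365), 1904 (366): 1461
Total = 188 + 1461 + 107 = 1756

1756 days


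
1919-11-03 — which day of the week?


Date: November 3, 1919
Anchor: Jan 1, 1919. With p = 1919 - 1 = 1918: (p + p//4 - p//100 + p//400) mod 7 = (1918 + 479 - 19 + 4) mod 7 = 2382 mod 7 = 2 -> Wednesday (Mon=0 ... Sun=6)
Days before November (Jan-Oct): 304; offset = 304 + 3 - 1 = 306
Weekday index = (2 + 306) mod 7 = 0

Day of the week: Monday


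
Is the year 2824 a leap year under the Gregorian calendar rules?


Gregorian leap year rule: divisible by 4, but not by 100, unless also by 400.
2824 is divisible by 4 but not 100 -> leap year

Yes


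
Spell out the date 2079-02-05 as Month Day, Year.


ISO 2079-02-05 parses as year=2079, month=02, day=05
Month 2 -> February

February 5, 2079


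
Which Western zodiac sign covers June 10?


Date: June 10
Conventional tropical zodiac dates: Gemini from May 21 onward; Cancer starts June 21
June 10 falls within the Gemini range

Gemini


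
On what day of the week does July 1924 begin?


Target: July 1, 1924
Anchor: Jan 1, 1924. With p = 1924 - 1 = 1923: (p + p//4 - p//100 + p//400) mod 7 = (1923 + 480 - 19 + 4) mod 7 = 2388 mod 7 = 1 -> Tuesday (Mon=0 ... Sun=6)
Days before July (Jan-Jun): 182 days
Weekday index = (1 + 182) mod 7 = 1

Tuesday


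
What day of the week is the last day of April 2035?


April 2035 has 30 days
Anchor: Jan 1, 2035. With p = 2035 - 1 = 2034: (p + p//4 - p//100 + p//400) mod 7 = (2034 + 508 - 20 + 5) mod 7 = 2527 mod 7 = 0 -> Monday (Mon=0 ... Sun=6)
Days before April (Jan-Mar): 90; April 1 index = (0 + 90) mod 7 = 6 -> Sunday
Last day offset: 30 - 1 = 29 days
Weekday index = (6 + 29) mod 7 = 0

Monday, April 30


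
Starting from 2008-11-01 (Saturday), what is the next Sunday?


Current: Saturday
Target: Sunday
Days ahead: 1

Next Sunday: 2008-11-02


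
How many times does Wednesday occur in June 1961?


June 1961 has 30 days
Anchor: Jan 1, 1961. With p = 1961 - 1 = 1960: (p + p//4 - p//100 + p//400) mod 7 = (1960 + 490 - 19 + 4) mod 7 = 2435 mod 7 = 6 -> Sunday (Mon=0 ... Sun=6)
Days before June (Jan-May): 151; June 1 index = (6 + 151) mod 7 = 3 -> Thursday
First Wednesday is June 7
Wednesdays: 7, 14, 21, 28

4 Wednesdays


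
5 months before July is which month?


July is month 7
7 - 5 = 2

February


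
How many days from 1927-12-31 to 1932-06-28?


From 1927-12-31 to 1932-06-28
1927-12-31: days before December = 31 + 28 + 31 + 30 + 31 + 30 + 31 + 31 + 30 + 31 + 30 = 334 (1927 is not a leap year); day of year = 334 + 31 = 365
1932-06-28: days before June = 31 + 29 + 31 + 30 + 31 = 152 (1932 is a leap year); day of year = 152 + 28 = 180
Rest of 1927: 365 - 365 = 0
Full years 1928 (366), 1929 (365), 1930 (365), 1931 (365): 1461
Total = 0 + 1461 + 180 = 1641

1641 days


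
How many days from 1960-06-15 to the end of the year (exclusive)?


Day of year: 167 of 366
Remaining = 366 - 167

199 days


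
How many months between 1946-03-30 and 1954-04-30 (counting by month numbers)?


From March 1946 to April 1954
8 years * 12 = 96 months, plus 1 month = 97

97 months


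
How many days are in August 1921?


August 1921

31 days


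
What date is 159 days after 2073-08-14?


Start: 2073-08-14, add 159 days
August 2073 has 31 days: 31 - 14 = 17 days to August 31 -> 142 left
September 2073 has 30 days -> 112 left
October 2073 has 31 days -> 81 left
November 2073 has 30 days -> 51 left
December 2073 has 31 days -> 20 left
January 2074: 20 <= 31 -> lands on January 20

Result: 2074-01-20


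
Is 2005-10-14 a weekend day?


Anchor: Jan 1, 2005. With p = 2005 - 1 = 2004: (p + p//4 - p//100 + p//400) mod 7 = (2004 + 501 - 20 + 5) mod 7 = 2490 mod 7 = 5 -> Saturday (Mon=0 ... Sun=6)
Day of year: 287; offset = 286
Weekday index = (5 + 286) mod 7 = 4 -> Friday
Weekend days: Saturday, Sunday

No


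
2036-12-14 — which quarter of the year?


Month: December (month 12)
Q1: Jan-Mar, Q2: Apr-Jun, Q3: Jul-Sep, Q4: Oct-Dec

Q4


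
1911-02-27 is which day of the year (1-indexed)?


Date: February 27, 1911
Days in months 1 through 1: 31
Plus 27 days in February

Day of year: 58


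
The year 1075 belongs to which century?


Century = (year - 1) // 100 + 1
= (1075 - 1) // 100 + 1
= 1074 // 100 + 1
= 10 + 1

11th century


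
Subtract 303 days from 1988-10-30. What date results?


Start: 1988-10-30, subtract 303 days
Back 30 days from October 30 reaches September 30, 1988 -> 273 left
September 1988 has 30 days -> back to August 31, 1988 -> 243 left
August 1988 has 31 days -> back to July 31, 1988 -> 212 left
July 1988 has 31 days -> back to June 30, 1988 -> 181 left
June 1988 has 30 days -> back to May 31, 1988 -> 151 left
May 1988 has 31 days -> back to April 30, 1988 -> 120 left
April 1988 has 30 days -> back to March 31, 1988 -> 90 left
March 1988 has 31 days -> back to February 29, 1988 -> 59 left
February 1988 has 29 days -> back to January 31, 1988 -> 30 left
January 1988: 31 - 30 = 1 -> lands on January 1

Result: 1988-01-01


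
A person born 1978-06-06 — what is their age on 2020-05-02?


Birth: 1978-06-06
Reference: 2020-05-02
Year difference: 2020 - 1978 = 42
Birthday not yet reached in 2020, subtract 1

41 years old


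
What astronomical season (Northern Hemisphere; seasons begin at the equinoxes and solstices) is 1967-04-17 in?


Date: April 17
Astronomical Spring (approx.; exact equinox/solstice day varies by year): March 20 to June 20
April 17 falls within the Spring window

Spring


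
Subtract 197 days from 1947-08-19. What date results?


Start: 1947-08-19, subtract 197 days
Back 19 days from August 19 reaches July 31, 1947 -> 178 left
July 1947 has 31 days -> back to June 30, 1947 -> 147 left
June 1947 has 30 days -> back to May 31, 1947 -> 117 left
May 1947 has 31 days -> back to April 30, 1947 -> 86 left
April 1947 has 30 days -> back to March 31, 1947 -> 56 left
March 1947 has 31 days -> back to February 28, 1947 -> 25 left
February 1947: 28 - 25 = 3 -> lands on February 3

Result: 1947-02-03


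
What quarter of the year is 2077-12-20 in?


Month: December (month 12)
Q1: Jan-Mar, Q2: Apr-Jun, Q3: Jul-Sep, Q4: Oct-Dec

Q4


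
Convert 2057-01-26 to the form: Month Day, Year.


ISO 2057-01-26 parses as year=2057, month=01, day=26
Month 1 -> January

January 26, 2057


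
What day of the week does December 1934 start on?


Target: December 1, 1934
Anchor: Jan 1, 1934. With p = 1934 - 1 = 1933: (p + p//4 - p//100 + p//400) mod 7 = (1933 + 483 - 19 + 4) mod 7 = 2401 mod 7 = 0 -> Monday (Mon=0 ... Sun=6)
Days before December (Jan-Nov): 334 days
Weekday index = (0 + 334) mod 7 = 5

Saturday


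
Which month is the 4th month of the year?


Month 4 of 12

April


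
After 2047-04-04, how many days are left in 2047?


Day of year: 94 of 365
Remaining = 365 - 94

271 days


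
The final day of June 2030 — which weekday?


June 2030 has 30 days
Anchor: Jan 1, 2030. With p = 2030 - 1 = 2029: (p + p//4 - p//100 + p//400) mod 7 = (2029 + 507 - 20 + 5) mod 7 = 2521 mod 7 = 1 -> Tuesday (Mon=0 ... Sun=6)
Days before June (Jan-May): 151; June 1 index = (1 + 151) mod 7 = 5 -> Saturday
Last day offset: 30 - 1 = 29 days
Weekday index = (5 + 29) mod 7 = 6

Sunday, June 30
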